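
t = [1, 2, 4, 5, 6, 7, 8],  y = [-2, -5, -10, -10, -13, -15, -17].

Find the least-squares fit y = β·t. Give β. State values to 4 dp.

Entries of XᵀX: Σt·t = 195.
For Xᵀy: Σt·y = -421.
XᵀX·[β]ᵀ = Xᵀy becomes [[195]]·[β]ᵀ = [-421]ᵀ.
Hence β = -421 / 195 ≈ -2.15897.

β = -2.1590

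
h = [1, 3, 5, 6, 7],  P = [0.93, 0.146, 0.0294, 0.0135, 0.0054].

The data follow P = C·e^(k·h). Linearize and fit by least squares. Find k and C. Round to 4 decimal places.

k = -0.8465, C = 2.0435

Linearized form: ln P = k·h + ln C. From the 5 transformed points,
AᵀA = [[120.0000, 22.0000]; [22.0000, 5]], rhs = [-85.8587, -15.0499]ᵀ  (here Σh = 22.0000, Σ(h)² = 120.0000, Σln P = -15.0499, Σh·ln P = -85.8587).
Slope k = (n·Σh·ln P − Σh·Σln P)/(n·Σ(h)² − (Σh)²) = (5·-85.8587 − 22.0000·-15.0499)/116.0000 = -0.84651; ln C = (Σln P − k·Σh)/n = 0.71468, so C = exp(0.71468) = 2.04354.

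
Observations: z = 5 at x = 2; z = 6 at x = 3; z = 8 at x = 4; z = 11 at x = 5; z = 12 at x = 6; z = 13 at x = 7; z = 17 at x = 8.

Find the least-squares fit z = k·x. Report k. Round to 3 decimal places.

k = 2.039

Normal-equation sums: Σx·x = 203.
And Σx·z = 414.
AᵀA·[k]ᵀ = Aᵀz becomes [[203]]·[k]ᵀ = [414]ᵀ.
Hence k = 414 / 203 ≈ 2.03941.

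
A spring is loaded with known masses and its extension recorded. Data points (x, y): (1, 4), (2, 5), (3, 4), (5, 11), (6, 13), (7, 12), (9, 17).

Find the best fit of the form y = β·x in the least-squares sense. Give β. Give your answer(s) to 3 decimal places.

β = 1.932

Setting ∂/∂β … = 0 gives: 205·β = 396.
(Σx·x = 205, Σx·y = 396.)
Hence β = 396 / 205 ≈ 1.93171.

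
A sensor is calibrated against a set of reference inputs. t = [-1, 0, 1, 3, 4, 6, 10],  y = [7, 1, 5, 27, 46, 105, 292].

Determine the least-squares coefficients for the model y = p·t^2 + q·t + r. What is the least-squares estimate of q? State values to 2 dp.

q = -0.88

With design matrix A, AᵀA = [[11635, 1307, 163]; [1307, 163, 23]; [163, 23, 7]] and Aᵀy = [33971, 3813, 483]ᵀ.
Inverting the 3×3 Gram matrix, [p, q, r]ᵀ = [13102/4389, -7717/8778, 6953/2926]ᵀ.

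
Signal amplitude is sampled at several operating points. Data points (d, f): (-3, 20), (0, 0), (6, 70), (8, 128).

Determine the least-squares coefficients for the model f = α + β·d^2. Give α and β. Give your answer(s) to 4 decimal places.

Forming MᵀM = [[4, 109]; [109, 5473]] and Mᵀf = [218, 10892]ᵀ gives MᵀM·[α, β]ᵀ = Mᵀf.
det = 4·5473 − 109² = 10011.
α = (218·5473 − 109·10892)/10011 = 1962/3337; β = (4·10892 − 109·218)/10011 = 6602/3337.

α = 0.5880, β = 1.9784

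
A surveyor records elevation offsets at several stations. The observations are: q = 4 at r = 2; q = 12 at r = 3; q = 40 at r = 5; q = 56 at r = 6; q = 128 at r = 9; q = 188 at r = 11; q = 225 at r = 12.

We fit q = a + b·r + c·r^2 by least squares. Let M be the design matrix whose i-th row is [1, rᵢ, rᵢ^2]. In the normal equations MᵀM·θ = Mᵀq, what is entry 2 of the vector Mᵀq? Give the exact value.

Entry 2 ↔ basis r, so (Mᵀq)_{2} = Σᵢ (r)·qᵢ = (2)·(4) + (3)·(12) + (5)·(40) + (6)·(56) + (9)·(128) + (11)·(188) + (12)·(225) = 6500.

6500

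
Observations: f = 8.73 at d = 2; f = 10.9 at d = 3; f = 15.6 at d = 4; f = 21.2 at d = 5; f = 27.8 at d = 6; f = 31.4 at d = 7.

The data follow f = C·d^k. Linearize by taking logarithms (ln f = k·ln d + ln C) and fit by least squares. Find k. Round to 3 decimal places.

k = 1.087

Let Y = ln f. Fitting Y = k·ln d + ln C by least squares:
Σln d = 8.5252, Σ(ln d)² = 13.1965, Σln f = 17.1286, Σln d·ln f = 25.5148.
Normal system: [[13.1965, 8.5252]; [8.5252, 6]]·[k, ln C]ᵀ = [25.5148, 17.1286]ᵀ.
Solving (det = 6.5005): k = 1.08675, ln C = 1.31065.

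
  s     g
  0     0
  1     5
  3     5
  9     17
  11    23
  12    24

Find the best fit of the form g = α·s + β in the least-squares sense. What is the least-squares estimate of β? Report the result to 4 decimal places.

β = 0.7619

Normal-equation sums: Σs·s = 356, Σs = 36, Σ1 = 6.
Moment sums: Σs·g = 714, Σg = 74.
Normal equations: [[356, 36]; [36, 6]]·[α, β]ᵀ = [714, 74]ᵀ.
Determinant 356·6 − 36² = 840.
α = (714·6 − 36·74)/840 = 27/14; β = (356·74 − 36·714)/840 = 16/21.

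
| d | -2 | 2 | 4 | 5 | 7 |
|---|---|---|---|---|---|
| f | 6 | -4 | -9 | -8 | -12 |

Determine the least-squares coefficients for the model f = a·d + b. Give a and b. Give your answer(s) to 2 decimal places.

a = -2.00, b = 1.00

Compute the Gram sums: Σd·d = 98, Σd = 16, Σ1 = 5.
Right-hand side: Σd·f = -180, Σf = -27.
So MᵀM·[a, b]ᵀ = Mᵀf: [[98, 16]; [16, 5]]·[a, b]ᵀ = [-180, -27]ᵀ.
Δ = 98·5 − 16² = 234.
a = ((-180)·5 − 16·(-27))/234 = -2; b = (98·(-27) − 16·(-180))/234 = 1.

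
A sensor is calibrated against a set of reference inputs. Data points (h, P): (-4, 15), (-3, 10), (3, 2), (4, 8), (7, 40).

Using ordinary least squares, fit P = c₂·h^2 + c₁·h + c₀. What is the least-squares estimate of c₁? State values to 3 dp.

From the data, Σh^2·h^2 = 3075, Σh^2·h = 343, Σh^2 = 99, Σh·h = 99, Σh = 7, Σ1 = 5.
And Σh^2·P = 2436, Σh·P = 228, ΣP = 75.
So XᵀX·[c₂, c₁, c₀]ᵀ = XᵀP: [[3075, 343, 99]; [343, 99, 7]; [99, 7, 5]]·[c₂, c₁, c₀]ᵀ = [2436, 228, 75]ᵀ.
Row-reducing yields c₂ = 37305/36038, c₁ = -17895/18019, c₀ = -3999/974.

c₁ = -0.993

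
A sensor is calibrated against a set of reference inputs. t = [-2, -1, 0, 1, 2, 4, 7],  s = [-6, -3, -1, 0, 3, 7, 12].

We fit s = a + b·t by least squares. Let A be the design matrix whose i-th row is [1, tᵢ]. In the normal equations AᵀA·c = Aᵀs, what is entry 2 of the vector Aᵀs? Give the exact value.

133

Entry 2 ↔ basis t, so (Aᵀs)_{2} = Σᵢ (t)·sᵢ = (-2)·(-6) + (-1)·(-3) + (0)·(-1) + (1)·(0) + (2)·(3) + (4)·(7) + (7)·(12) = 133.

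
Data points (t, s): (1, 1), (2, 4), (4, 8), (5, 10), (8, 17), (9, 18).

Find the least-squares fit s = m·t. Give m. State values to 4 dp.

m = 2.0366

Entries of AᵀA: Σt·t = 191.
For Aᵀs: Σt·s = 389.
So AᵀA·[m]ᵀ = Aᵀs: [[191]]·[m]ᵀ = [389]ᵀ.
Hence m = 389 / 191 ≈ 2.03665.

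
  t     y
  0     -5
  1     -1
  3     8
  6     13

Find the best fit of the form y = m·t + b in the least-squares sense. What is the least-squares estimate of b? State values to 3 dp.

b = -3.810

Sums needed: Σt·t = 46, Σt = 10, Σ1 = 4.
Right-hand side: Σt·y = 101, Σy = 15.
Eliminating b: 4·(row 1) − 10·(row 2) gives 84·m = 4·101 − 10·15 = 254, so m = 127/42.
Then b = (15 − 10·(127/42))/4 = -80/21.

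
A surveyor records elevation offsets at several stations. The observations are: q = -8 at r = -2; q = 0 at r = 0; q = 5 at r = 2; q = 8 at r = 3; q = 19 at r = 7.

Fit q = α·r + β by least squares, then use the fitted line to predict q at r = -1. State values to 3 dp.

q̂ = -4.004

Compute the Gram sums: Σr·r = 66, Σr = 10, Σ1 = 5.
For Aᵀq: Σr·q = 183, Σq = 24.
So AᵀA·[α, β]ᵀ = Aᵀq: [[66, 10]; [10, 5]]·[α, β]ᵀ = [183, 24]ᵀ.
det = 66·5 − 10² = 230.
α = (183·5 − 10·24)/230 = 135/46; β = (66·24 − 10·183)/230 = -123/115.
At r = -1: q̂ = (135/46)·(-1) + (-123/115)·(1) = -921/230.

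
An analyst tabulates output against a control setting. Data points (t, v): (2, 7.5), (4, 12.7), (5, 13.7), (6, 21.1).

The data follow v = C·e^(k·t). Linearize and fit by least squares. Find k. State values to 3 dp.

With ln vᵢ as the transformed response and tᵢ as the regressor:
AᵀA = [[81.0000, 17.0000]; [17.0000, 4]], rhs = [45.5788, 10.2232]ᵀ  (here Σt = 17.0000, Σ(t)² = 81.0000, Σln v = 10.2232, Σt·ln v = 45.5788).
Slope k = (n·Σt·ln v − Σt·Σln v)/(n·Σ(t)² − (Σt)²) = (4·45.5788 − 17.0000·10.2232)/35.0000 = 0.24347; ln C = (Σln v − k·Σt)/n = 1.52106.

k = 0.243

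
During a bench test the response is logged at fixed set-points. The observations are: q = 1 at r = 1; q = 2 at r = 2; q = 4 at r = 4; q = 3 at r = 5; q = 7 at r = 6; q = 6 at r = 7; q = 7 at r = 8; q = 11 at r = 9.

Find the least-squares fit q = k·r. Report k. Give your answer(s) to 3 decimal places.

k = 0.996

Setting ∂/∂k … = 0 gives: 276·k = 275.
k = 275/276 = 0.996377.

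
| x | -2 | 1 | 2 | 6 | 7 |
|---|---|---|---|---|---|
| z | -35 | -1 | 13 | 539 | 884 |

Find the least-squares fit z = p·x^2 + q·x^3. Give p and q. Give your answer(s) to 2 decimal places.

p = -3.02, q = 3.01

From the data, Σx^2·x^2 = 3730, Σx^2·x^3 = 24584, Σx^3·x^3 = 164434.
And Σx^2·z = 62631, Σx^3·z = 420019.
AᵀA·[p, q]ᵀ = Aᵀz becomes [[3730, 24584]; [24584, 164434]]·[p, q]ᵀ = [62631, 420019]ᵀ.
Δ = 3730·164434 − 24584² = 8965764.
p = (62631·164434 − 24584·420019)/8965764 = -13540621/4482882; q = (3730·420019 − 24584·62631)/8965764 = 13475183/4482882.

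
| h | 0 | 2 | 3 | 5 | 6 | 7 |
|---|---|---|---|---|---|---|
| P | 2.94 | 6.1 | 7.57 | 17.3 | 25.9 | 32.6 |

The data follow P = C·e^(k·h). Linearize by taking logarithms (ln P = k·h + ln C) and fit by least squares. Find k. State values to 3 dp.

Linearized form: ln P = k·h + ln C. From the 6 transformed points,
Σh = 23.0000, Σ(h)² = 123.0000, Σln P = 14.5002, Σh·ln P = 67.8583.
Equations: 123.0000·k + 23.0000·ln C = 67.8583;  23.0000·k + 6·ln C = 14.5002.
Slope k = (n·Σh·ln P − Σh·Σln P)/(n·Σ(h)² − (Σh)²) = (6·67.8583 − 23.0000·14.5002)/209.0000 = 0.35238; ln C = (Σln P − k·Σh)/n = 1.06592.

k = 0.352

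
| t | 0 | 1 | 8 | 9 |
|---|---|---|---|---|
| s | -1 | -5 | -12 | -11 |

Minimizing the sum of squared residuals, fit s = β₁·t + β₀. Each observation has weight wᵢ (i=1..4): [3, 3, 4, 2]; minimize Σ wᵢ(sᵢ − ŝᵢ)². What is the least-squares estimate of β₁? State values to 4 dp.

β₁ = -1.1146

Compute the Gram sums: Σwᵢ·t·t = 421, Σwᵢ·t = 53, Σwᵢ·1 = 12.
And Σwᵢ·t·s = -597, Σwᵢ·s = -88.
Δ = 421·12 − 53² = 2243.
β₁ = ((-597)·12 − 53·(-88))/2243 = -2500/2243; β₀ = (421·(-88) − 53·(-597))/2243 = -5407/2243.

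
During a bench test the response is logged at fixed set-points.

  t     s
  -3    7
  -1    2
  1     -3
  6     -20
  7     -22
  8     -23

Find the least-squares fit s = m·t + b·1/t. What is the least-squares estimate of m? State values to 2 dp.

m = -3.05

The normal equations are: 160·m + 6·b = -484;  6·m + (61385/28224)·b = -2803/168.
Determinant 160·(61385/28224) − 6² = 275173/882.
m = ((-484)·(61385/28224) − 6·(-2803/168))/(275173/882) = -6721229/2201384; b = (160·(-2803/168) − 6·(-484))/(275173/882) = 206808/275173.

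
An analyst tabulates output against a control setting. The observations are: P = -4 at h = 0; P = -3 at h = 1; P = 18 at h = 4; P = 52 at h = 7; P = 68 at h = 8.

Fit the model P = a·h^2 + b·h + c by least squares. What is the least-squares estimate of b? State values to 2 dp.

b = 1.93

Sums needed: Σh^2·h^2 = 6754, Σh^2·h = 920, Σh^2 = 130, Σh·h = 130, Σh = 20, Σ1 = 5.
Moment sums: Σh^2·P = 7185, Σh·P = 977, ΣP = 131.
MᵀM·[a, b, c]ᵀ = MᵀP becomes [[6754, 920, 130]; [920, 130, 20]; [130, 20, 5]]·[a, b, c]ᵀ = [7185, 977, 131]ᵀ.
Row-reducing yields a = 155/174, b = 8411/4350, c = -3404/725.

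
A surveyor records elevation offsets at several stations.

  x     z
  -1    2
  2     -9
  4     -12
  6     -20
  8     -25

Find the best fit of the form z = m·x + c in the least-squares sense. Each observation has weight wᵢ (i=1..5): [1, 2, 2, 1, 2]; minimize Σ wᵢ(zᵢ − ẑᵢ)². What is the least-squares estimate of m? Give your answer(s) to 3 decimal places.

m = -2.907

Compute the Gram sums: Σwᵢ·x·x = 205, Σwᵢ·x = 33, Σwᵢ·1 = 8.
Right-hand side: Σwᵢ·x·z = -654, Σwᵢ·z = -110.
Normal equations: [[205, 33]; [33, 8]]·[m, c]ᵀ = [-654, -110]ᵀ.
Determinant 205·8 − 33² = 551.
m = ((-654)·8 − 33·(-110))/551 = -1602/551; c = (205·(-110) − 33·(-654))/551 = -968/551.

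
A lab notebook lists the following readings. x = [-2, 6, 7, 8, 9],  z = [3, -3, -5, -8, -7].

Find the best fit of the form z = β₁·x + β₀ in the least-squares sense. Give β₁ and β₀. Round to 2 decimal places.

Sums needed: Σx·x = 234, Σx = 28, Σ1 = 5.
Right-hand side: Σx·z = -186, Σz = -20.
AᵀA·[β₁, β₀]ᵀ = Aᵀz becomes [[234, 28]; [28, 5]]·[β₁, β₀]ᵀ = [-186, -20]ᵀ.
Δ = 234·5 − 28² = 386.
β₁ = ((-186)·5 − 28·(-20))/386 = -185/193; β₀ = (234·(-20) − 28·(-186))/386 = 264/193.

β₁ = -0.96, β₀ = 1.37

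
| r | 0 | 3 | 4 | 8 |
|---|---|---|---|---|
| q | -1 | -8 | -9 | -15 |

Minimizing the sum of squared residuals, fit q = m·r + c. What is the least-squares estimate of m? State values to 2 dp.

m = -1.72

Sums needed: Σr·r = 89, Σr = 15, Σ1 = 4.
For Aᵀq: Σr·q = -180, Σq = -33.
So AᵀA·[m, c]ᵀ = Aᵀq: [[89, 15]; [15, 4]]·[m, c]ᵀ = [-180, -33]ᵀ.
Eliminating c: 4·(row 1) − 15·(row 2) gives 131·m = 4·(-180) − 15·(-33) = -225, so m = -225/131.
Then c = ((-33) − 15·(-225/131))/4 = -237/131.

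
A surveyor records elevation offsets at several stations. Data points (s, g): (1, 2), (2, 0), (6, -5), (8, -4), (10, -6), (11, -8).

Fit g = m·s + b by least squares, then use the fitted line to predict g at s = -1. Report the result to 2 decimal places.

Sums needed: Σs·s = 326, Σs = 38, Σ1 = 6.
For Mᵀg: Σs·g = -208, Σg = -21.
Normal equations: [[326, 38]; [38, 6]]·[m, b]ᵀ = [-208, -21]ᵀ.
Determinant 326·6 − 38² = 512.
m = ((-208)·6 − 38·(-21))/512 = -225/256; b = (326·(-21) − 38·(-208))/512 = 529/256.
At s = -1: ĝ = (-225/256)·(-1) + (529/256)·(1) = 377/128.

ĝ = 2.95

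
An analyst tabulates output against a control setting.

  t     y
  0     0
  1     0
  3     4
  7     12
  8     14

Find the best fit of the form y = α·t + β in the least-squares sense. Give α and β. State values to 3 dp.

Forming MᵀM = [[123, 19]; [19, 5]] and Mᵀy = [208, 30]ᵀ gives MᵀM·[α, β]ᵀ = Mᵀy.
Eliminating β: 5·(row 1) − 19·(row 2) gives 254·α = 5·208 − 19·30 = 470, so α = 235/127.
Then β = (30 − 19·(235/127))/5 = -131/127.

α = 1.850, β = -1.031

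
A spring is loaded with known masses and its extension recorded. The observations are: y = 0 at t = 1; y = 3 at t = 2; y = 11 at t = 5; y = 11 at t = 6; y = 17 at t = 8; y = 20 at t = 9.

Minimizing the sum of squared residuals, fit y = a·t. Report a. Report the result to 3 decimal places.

a = 2.100

Sums needed: Σt·t = 211.
For Xᵀy: Σt·y = 443.
a = 443/211 = 2.09953.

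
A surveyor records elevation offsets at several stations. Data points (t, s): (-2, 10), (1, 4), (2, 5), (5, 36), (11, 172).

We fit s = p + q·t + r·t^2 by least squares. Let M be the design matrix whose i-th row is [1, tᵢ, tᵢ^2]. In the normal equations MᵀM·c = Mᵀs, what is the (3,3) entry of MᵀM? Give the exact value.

Row 3 ↔ basis t^2, column 3 ↔ basis t^2, so (MᵀM)_{3,3} = Σᵢ (t^2)·(t^2) = (4)·(4) + (1)·(1) + (4)·(4) + (25)·(25) + (121)·(121) = 15299.

15299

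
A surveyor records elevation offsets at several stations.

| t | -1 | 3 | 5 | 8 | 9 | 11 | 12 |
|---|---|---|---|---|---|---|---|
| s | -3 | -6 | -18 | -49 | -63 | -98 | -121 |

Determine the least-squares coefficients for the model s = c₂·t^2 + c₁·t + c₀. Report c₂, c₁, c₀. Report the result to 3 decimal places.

Sums needed: Σt^2·t^2 = 46741, Σt^2·t = 4451, Σt^2 = 445, Σt·t = 445, Σt = 47, Σ1 = 7.
Right-hand side: Σt^2·s = -38028, Σt·s = -3594, Σs = -358.
Row-reducing yields c₂ = -136933/144312, c₁ = 220817/144312, c₀ = -3765/3436.

c₂ = -0.949, c₁ = 1.530, c₀ = -1.096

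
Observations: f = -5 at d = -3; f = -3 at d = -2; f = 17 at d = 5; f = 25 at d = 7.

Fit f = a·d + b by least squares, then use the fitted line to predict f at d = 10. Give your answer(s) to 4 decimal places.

Forming MᵀM = [[87, 7]; [7, 4]] and Mᵀf = [281, 34]ᵀ gives MᵀM·[a, b]ᵀ = Mᵀf.
Determinant 87·4 − 7² = 299.
a = (281·4 − 7·34)/299 = 886/299; b = (87·34 − 7·281)/299 = 991/299.
At d = 10: f̂ = (886/299)·(10) + (991/299)·(1) = 9851/299.

f̂ = 32.9465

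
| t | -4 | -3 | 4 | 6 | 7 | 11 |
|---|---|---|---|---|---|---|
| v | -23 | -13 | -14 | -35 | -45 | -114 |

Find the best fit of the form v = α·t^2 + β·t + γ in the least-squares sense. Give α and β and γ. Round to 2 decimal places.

α = -1.01, β = 0.88, γ = -2.39

Forming AᵀA = [[18931, 1863, 247]; [1863, 247, 21]; [247, 21, 6]] and Aᵀv = [-17968, -1704, -244]ᵀ gives AᵀA·[α, β, γ]ᵀ = Aᵀv.
Solving the 3×3 system (Gaussian elimination) gives α = -24655/24532, β = 21705/24532, γ = -29319/12266.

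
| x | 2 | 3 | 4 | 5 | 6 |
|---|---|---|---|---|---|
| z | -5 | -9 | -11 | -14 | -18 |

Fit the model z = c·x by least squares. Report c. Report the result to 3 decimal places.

c = -2.878

Entries of MᵀM: Σx·x = 90.
Moment sums: Σx·z = -259.
c = (-259)/90 = -2.87778.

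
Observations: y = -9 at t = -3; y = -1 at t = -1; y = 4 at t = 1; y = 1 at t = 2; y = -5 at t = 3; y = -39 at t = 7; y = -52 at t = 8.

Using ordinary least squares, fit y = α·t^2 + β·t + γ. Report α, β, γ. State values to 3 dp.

α = -0.972, β = 0.948, γ = 2.293

Compute the Gram sums: Σt^2·t^2 = 6677, Σt^2·t = 863, Σt^2 = 137, Σt·t = 137, Σt = 17, Σ1 = 7.
Right-hand side: Σt^2·y = -5358, Σt·y = -670, Σy = -101.
Normal equations: [[6677, 863, 137]; [863, 137, 17]; [137, 17, 7]]·[α, β, γ]ᵀ = [-5358, -670, -101]ᵀ.
Inverting the 3×3 Gram matrix, [α, β, γ]ᵀ = [-26497/27258, 25849/27258, 10419/4543]ᵀ.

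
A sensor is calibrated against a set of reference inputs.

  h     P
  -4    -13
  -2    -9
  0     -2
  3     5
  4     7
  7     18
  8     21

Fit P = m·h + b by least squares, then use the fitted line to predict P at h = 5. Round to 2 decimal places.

XᵀX·[m, b]ᵀ = XᵀP reads: 158·m + 16·b = 407;  16·m + 7·b = 27.
Δ = 158·7 − 16² = 850.
m = (407·7 − 16·27)/850 = 2417/850; b = (158·27 − 16·407)/850 = -1123/425.
At h = 5: P̂ = (2417/850)·(5) + (-1123/425)·(1) = 9839/850.

P̂ = 11.58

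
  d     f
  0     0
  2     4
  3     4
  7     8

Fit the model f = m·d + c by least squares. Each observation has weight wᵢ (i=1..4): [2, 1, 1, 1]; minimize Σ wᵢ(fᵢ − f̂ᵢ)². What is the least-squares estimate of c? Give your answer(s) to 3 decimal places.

Forming MᵀWM = [[62, 12]; [12, 5]] and MᵀWf = [76, 16]ᵀ gives MᵀWM·[m, c]ᵀ = MᵀWf.
Δ = 62·5 − 12² = 166.
m = (76·5 − 12·16)/166 = 94/83; c = (62·16 − 12·76)/166 = 40/83.

c = 0.482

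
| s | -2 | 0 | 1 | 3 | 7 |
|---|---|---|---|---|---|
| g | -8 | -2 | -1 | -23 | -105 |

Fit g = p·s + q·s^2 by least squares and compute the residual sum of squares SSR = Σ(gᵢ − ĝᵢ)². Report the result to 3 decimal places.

Setting ∂/∂p … = 0 gives: 63·p + 363·q = -789;  363·p + 2499·q = -5385.
(Σs·s = 63, Σs·s^2 = 363, Σs^2·s^2 = 2499, Σs·g = -789, Σs^2·g = -5385.)
Determinant 63·2499 − 363² = 25668.
p = ((-789)·2499 − 363·(-5385))/25668 = -471/713; q = (63·(-5385) − 363·(-789))/25668 = -1468/713.
Residuals: -774/713, -2, 1226/713, -1774/713, 364/713; SSR = 10400/713.

SSR = 14.586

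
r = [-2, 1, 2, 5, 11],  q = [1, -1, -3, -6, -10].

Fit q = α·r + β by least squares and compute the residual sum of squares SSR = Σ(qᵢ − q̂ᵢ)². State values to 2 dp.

SSR = 1.51

Sums needed: Σr·r = 155, Σr = 17, Σ1 = 5.
Right-hand side: Σr·q = -149, Σq = -19.
Eliminating β: 5·(row 1) − 17·(row 2) gives 486·α = 5·(-149) − 17·(-19) = -422, so α = -211/243.
Then β = ((-19) − 17·(-211/243))/5 = -206/243.
Residuals: 1/9, 58/81, -101/243, -197/243, 97/243; SSR = 368/243.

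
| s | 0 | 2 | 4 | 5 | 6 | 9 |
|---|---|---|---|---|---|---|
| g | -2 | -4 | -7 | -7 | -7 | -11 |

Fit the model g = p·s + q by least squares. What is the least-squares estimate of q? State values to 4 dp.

The normal system AᵀA·[p, q]ᵀ = Aᵀg is [[162, 26]; [26, 6]]·[p, q]ᵀ = [-212, -38]ᵀ.
Δ = 162·6 − 26² = 296.
p = ((-212)·6 − 26·(-38))/296 = -71/74; q = (162·(-38) − 26·(-212))/296 = -161/74.

q = -2.1757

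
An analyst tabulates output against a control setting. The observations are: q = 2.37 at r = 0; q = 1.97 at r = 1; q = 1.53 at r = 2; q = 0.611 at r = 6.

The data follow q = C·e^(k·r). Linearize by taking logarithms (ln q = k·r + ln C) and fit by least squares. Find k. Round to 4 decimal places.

k = -0.2286

Taking logs, ln q = k·r + ln C, so regress ln q on r.
Over the data: Σr = 9.0000, Σ(r)² = 41.0000, Σln q = 1.4735, Σr·ln q = -1.4274.
Normal system: [[41.0000, 9.0000]; [9.0000, 4]]·[k, ln C]ᵀ = [-1.4274, 1.4735]ᵀ.
Δ = 41.0000·4 − (9.0000)² = 83.0000; k = (-1.4274·4 − 9.0000·1.4735)/83.0000 = -0.22857, ln C = (41.0000·1.4735 − 9.0000·-1.4274)/83.0000 = 0.88267.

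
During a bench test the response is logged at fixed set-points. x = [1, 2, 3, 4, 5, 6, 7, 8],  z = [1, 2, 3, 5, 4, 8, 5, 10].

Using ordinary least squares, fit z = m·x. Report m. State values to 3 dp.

From the data, Σx·x = 204.
Moment sums: Σx·z = 217.
AᵀA·[m]ᵀ = Aᵀz becomes [[204]]·[m]ᵀ = [217]ᵀ.
m = 217/204 = 1.06373.

m = 1.064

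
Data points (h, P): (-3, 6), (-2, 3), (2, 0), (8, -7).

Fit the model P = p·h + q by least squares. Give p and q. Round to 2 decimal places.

Compute the Gram sums: Σh·h = 81, Σh = 5, Σ1 = 4.
And Σh·P = -80, ΣP = 2.
So AᵀA·[p, q]ᵀ = AᵀP: [[81, 5]; [5, 4]]·[p, q]ᵀ = [-80, 2]ᵀ.
Eliminating q: 4·(row 1) − 5·(row 2) gives 299·p = 4·(-80) − 5·2 = -330, so p = -330/299.
Then q = (2 − 5·(-330/299))/4 = 562/299.

p = -1.10, q = 1.88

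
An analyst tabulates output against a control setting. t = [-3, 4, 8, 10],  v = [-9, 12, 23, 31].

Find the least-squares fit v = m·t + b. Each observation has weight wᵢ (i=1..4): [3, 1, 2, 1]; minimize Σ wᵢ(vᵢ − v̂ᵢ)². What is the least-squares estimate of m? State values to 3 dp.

MᵀWM·[m, b]ᵀ = MᵀWv reads: 271·m + 21·b = 807;  21·m + 7·b = 62.
det = 271·7 − 21² = 1456.
m = (807·7 − 21·62)/1456 = 621/208; b = (271·62 − 21·807)/1456 = -145/1456.

m = 2.986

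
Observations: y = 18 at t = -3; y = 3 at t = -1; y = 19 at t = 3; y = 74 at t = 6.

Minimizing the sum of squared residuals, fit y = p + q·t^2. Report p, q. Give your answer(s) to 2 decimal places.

The normal system XᵀX·[p, q]ᵀ = Xᵀy is [[4, 55]; [55, 1459]]·[p, q]ᵀ = [114, 3000]ᵀ.
Determinant 4·1459 − 55² = 2811.
p = (114·1459 − 55·3000)/2811 = 442/937; q = (4·3000 − 55·114)/2811 = 1910/937.

p = 0.47, q = 2.04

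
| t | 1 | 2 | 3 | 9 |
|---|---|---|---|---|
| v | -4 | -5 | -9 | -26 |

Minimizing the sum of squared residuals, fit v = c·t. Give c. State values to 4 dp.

c = -2.8947

Sums needed: Σt·t = 95.
Moment sums: Σt·v = -275.
So AᵀA·[c]ᵀ = Aᵀv: [[95]]·[c]ᵀ = [-275]ᵀ.
Hence c = -275 / 95 ≈ -2.89474.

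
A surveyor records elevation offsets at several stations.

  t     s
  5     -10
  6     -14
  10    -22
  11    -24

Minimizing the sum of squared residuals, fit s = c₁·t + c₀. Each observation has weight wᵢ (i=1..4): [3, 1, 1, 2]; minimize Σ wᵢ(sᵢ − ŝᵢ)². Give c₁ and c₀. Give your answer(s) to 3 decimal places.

The normal equations are: 453·c₁ + 53·c₀ = -982;  53·c₁ + 7·c₀ = -114.
Δ = 453·7 − 53² = 362.
c₁ = ((-982)·7 − 53·(-114))/362 = -416/181; c₀ = (453·(-114) − 53·(-982))/362 = 202/181.

c₁ = -2.298, c₀ = 1.116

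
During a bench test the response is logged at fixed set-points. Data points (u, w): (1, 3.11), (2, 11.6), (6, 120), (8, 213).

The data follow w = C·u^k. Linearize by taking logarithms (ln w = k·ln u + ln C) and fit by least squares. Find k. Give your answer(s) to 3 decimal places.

k = 2.050

Let Y = ln w. Fitting Y = k·ln u + ln C by least squares:
XᵀX = [[8.0149, 4.5643]; [4.5643, 4]], rhs = [21.4254, 13.7344]ᵀ  (here Σln u = 4.5643, Σ(ln u)² = 8.0149, Σln w = 13.7344, Σln u·ln w = 21.4254).
Solving (det = 11.2265): k = 2.04990, ln C = 1.09449.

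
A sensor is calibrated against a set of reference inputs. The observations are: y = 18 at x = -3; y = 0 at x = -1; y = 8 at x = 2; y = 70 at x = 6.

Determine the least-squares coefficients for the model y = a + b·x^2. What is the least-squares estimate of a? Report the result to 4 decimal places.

Normal-equation sums: Σ1 = 4, Σx^2 = 50, Σx^2·x^2 = 1394.
For Aᵀy: Σy = 96, Σx^2·y = 2714.
AᵀA·[a, b]ᵀ = Aᵀy becomes [[4, 50]; [50, 1394]]·[a, b]ᵀ = [96, 2714]ᵀ.
Determinant 4·1394 − 50² = 3076.
a = (96·1394 − 50·2714)/3076 = -469/769; b = (4·2714 − 50·96)/3076 = 1514/769.

a = -0.6099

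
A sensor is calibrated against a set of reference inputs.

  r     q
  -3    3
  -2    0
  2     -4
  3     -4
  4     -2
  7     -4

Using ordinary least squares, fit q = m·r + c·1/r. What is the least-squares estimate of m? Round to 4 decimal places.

Forming MᵀM = [[91, 6]; [6, 5681/7056]] and Mᵀq = [-65, -227/42]ᵀ gives MᵀM·[m, c]ᵀ = Mᵀq.
Eliminating c: (5681/7056)·(row 1) − 6·(row 2) gives (37565/1008)·m = (5681/7056)·(-65) − 6·(-227/42) = -140449/7056, so m = -140449/262955.
Then c = ((-227/42) − 6·(-140449/262955))/(5681/7056) = -102648/37565.

m = -0.5341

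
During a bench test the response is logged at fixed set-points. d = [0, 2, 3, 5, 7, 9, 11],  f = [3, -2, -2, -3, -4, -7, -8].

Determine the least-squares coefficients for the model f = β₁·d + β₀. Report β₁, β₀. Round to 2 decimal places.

Compute the Gram sums: Σd·d = 289, Σd = 37, Σ1 = 7.
Right-hand side: Σd·f = -204, Σf = -23.
AᵀA·[β₁, β₀]ᵀ = Aᵀf becomes [[289, 37]; [37, 7]]·[β₁, β₀]ᵀ = [-204, -23]ᵀ.
Determinant 289·7 − 37² = 654.
β₁ = ((-204)·7 − 37·(-23))/654 = -577/654; β₀ = (289·(-23) − 37·(-204))/654 = 901/654.

β₁ = -0.88, β₀ = 1.38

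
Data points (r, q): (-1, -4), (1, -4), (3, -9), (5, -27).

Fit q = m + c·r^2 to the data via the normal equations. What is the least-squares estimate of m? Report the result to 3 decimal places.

AᵀA·[m, c]ᵀ = Aᵀq reads: 4·m + 36·c = -44;  36·m + 708·c = -764.
Eliminating c: 708·(row 1) − 36·(row 2) gives 1536·m = 708·(-44) − 36·(-764) = -3648, so m = -19/8.
Then c = ((-764) − 36·(-19/8))/708 = -23/24.

m = -2.375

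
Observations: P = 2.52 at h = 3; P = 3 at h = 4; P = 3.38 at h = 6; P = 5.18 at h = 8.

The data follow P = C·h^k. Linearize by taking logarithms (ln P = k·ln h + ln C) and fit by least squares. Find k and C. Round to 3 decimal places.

k = 0.670, C = 1.169

With ln Pᵢ as the transformed response and ln hᵢ as the regressor:
Σln h = 6.3561, Σ(ln h)² = 10.6632, Σln P = 4.8856, Σln h·ln P = 8.1408.
Equations: 10.6632·k + 6.3561·ln C = 8.1408;  6.3561·k + 4·ln C = 4.8856.
Solving (det = 2.2529): k = 0.67034, ln C = 0.15620, so C = exp(0.15620) = 1.16906.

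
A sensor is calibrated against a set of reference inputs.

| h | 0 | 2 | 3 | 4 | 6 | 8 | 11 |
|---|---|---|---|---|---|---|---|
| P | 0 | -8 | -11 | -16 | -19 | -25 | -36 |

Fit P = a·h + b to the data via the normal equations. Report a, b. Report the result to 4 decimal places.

a = -3.1162, b = -1.2929

Setting ∂/∂a … = 0 gives: 250·a + 34·b = -823;  34·a + 7·b = -115.
(Σh·h = 250, Σh = 34, Σ1 = 7, Σh·P = -823, ΣP = -115.)
Δ = 250·7 − 34² = 594.
a = ((-823)·7 − 34·(-115))/594 = -617/198; b = (250·(-115) − 34·(-823))/594 = -128/99.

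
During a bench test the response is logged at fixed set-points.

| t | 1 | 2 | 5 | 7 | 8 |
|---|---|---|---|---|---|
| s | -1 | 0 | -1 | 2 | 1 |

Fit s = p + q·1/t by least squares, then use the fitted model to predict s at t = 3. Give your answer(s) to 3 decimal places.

Normal-equation sums: Σ1 = 5, Σ1/t = 551/280, Σ1/t·1/t = 103961/78400.
Right-hand side: Σs = 1, Σ1/t·s = -221/280.
MᵀM·[p, q]ᵀ = Mᵀs becomes [[5, 551/280]; [551/280, 103961/78400]]·[p, q]ᵀ = [1, -221/280]ᵀ.
Δ = 5·(103961/78400) − (551/280)² = 54051/19600.
p = (1·(103961/78400) − (551/280)·(-221/280))/(54051/19600) = 18811/18017; q = (5·(-221/280) − (551/280)·1)/(54051/19600) = -38640/18017.
At t = 3: ŝ = (18811/18017)·(1) + (-38640/18017)·(1/3) = 5931/18017.

ŝ = 0.329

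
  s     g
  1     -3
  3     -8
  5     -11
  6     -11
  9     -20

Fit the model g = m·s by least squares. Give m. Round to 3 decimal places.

Compute the Gram sums: Σs·s = 152.
Moment sums: Σs·g = -328.
So AᵀA·[m]ᵀ = Aᵀg: [[152]]·[m]ᵀ = [-328]ᵀ.
Hence m = -328 / 152 ≈ -2.15789.

m = -2.158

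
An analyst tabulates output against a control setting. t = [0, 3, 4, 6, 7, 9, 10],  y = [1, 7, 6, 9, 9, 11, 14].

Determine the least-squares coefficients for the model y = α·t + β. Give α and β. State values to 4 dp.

Sums needed: Σt·t = 291, Σt = 39, Σ1 = 7.
Right-hand side: Σt·y = 401, Σy = 57.
Δ = 291·7 − 39² = 516.
α = (401·7 − 39·57)/516 = 146/129; β = (291·57 − 39·401)/516 = 79/43.

α = 1.1318, β = 1.8372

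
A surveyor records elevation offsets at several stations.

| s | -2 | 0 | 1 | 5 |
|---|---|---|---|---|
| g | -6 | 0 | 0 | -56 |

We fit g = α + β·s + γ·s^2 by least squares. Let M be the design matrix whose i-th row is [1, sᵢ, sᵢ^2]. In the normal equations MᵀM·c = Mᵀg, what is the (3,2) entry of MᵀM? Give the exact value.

Row 3 ↔ basis s^2, column 2 ↔ basis s, so (MᵀM)_{3,2} = Σᵢ (s^2)·(s) = (4)·(-2) + (0)·(0) + (1)·(1) + (25)·(5) = 118.

118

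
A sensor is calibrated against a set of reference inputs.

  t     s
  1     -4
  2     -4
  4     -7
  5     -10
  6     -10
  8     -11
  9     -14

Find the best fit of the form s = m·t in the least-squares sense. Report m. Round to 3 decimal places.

With design matrix A, AᵀA = [[227]] and Aᵀs = [-364]ᵀ.
Hence m = -364 / 227 ≈ -1.60352.

m = -1.604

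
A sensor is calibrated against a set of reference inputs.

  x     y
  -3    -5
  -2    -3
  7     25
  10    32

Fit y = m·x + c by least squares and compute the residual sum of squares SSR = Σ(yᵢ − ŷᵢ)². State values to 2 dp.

Compute the Gram sums: Σx·x = 162, Σx = 12, Σ1 = 4.
For Mᵀy: Σx·y = 516, Σy = 49.
MᵀM·[m, c]ᵀ = Mᵀy becomes [[162, 12]; [12, 4]]·[m, c]ᵀ = [516, 49]ᵀ.
Δ = 162·4 − 12² = 504.
m = (516·4 − 12·49)/504 = 41/14; c = (162·49 − 12·516)/504 = 97/28.
Residuals: 9/28, -17/28, 29/28, -3/4; SSR = 59/28.

SSR = 2.11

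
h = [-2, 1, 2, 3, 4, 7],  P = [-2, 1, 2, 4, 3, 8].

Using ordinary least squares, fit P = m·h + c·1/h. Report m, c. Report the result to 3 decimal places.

m = 1.084, c = -0.165

The normal equations are: 83·m + 6·c = 89;  6·m + (11953/7056)·c = 523/84.
Determinant 83·(11953/7056) − 6² = 738083/7056.
m = (89·(11953/7056) − 6·(523/84))/(738083/7056) = 800225/738083; c = (83·(523/84) − 6·89)/(738083/7056) = -121548/738083.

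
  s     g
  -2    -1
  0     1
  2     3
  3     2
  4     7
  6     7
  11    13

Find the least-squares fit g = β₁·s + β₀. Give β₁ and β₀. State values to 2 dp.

β₁ = 1.09, β₀ = 0.84

The normal equations are: 190·β₁ + 24·β₀ = 227;  24·β₁ + 7·β₀ = 32.
(Σs·s = 190, Σs = 24, Σ1 = 7, Σs·g = 227, Σg = 32.)
Eliminating β₀: 7·(row 1) − 24·(row 2) gives 754·β₁ = 7·227 − 24·32 = 821, so β₁ = 821/754.
Then β₀ = (32 − 24·(821/754))/7 = 316/377.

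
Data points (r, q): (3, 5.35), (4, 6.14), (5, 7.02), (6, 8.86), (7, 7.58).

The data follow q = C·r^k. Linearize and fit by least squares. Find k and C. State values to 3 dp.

k = 0.520, C = 3.051

With ln qᵢ as the transformed response and ln rᵢ as the regressor:
Σln r = 7.8320, Σ(ln r)² = 12.7160, Σln q = 9.6477, Σln r·ln q = 15.3450.
Equations: 12.7160·k + 7.8320·ln C = 15.3450;  7.8320·k + 5·ln C = 9.6477.
Slope k = (n·Σln r·ln q − Σln r·Σln q)/(n·Σ(ln r)² − (Σln r)²) = (5·15.3450 − 7.8320·9.6477)/2.2397 = 0.51971; ln C = (Σln q − k·Σln r)/n = 1.11548, so C = exp(1.11548) = 3.05102.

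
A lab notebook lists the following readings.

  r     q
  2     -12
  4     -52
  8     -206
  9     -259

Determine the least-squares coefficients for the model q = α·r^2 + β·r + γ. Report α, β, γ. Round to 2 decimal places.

α = -3.04, β = -1.92, γ = 4.09

Compute the Gram sums: Σr^2·r^2 = 10929, Σr^2·r = 1313, Σr^2 = 165, Σr·r = 165, Σr = 23, Σ1 = 4.
Right-hand side: Σr^2·q = -35043, Σr·q = -4211, Σq = -529.
So AᵀA·[α, β, γ]ᵀ = Aᵀq: [[10929, 1313, 165]; [1313, 165, 23]; [165, 23, 4]]·[α, β, γ]ᵀ = [-35043, -4211, -529]ᵀ.
Solving the 3×3 system (Gaussian elimination) gives α = -7113/2342, β = -4503/2342, γ = 4787/1171.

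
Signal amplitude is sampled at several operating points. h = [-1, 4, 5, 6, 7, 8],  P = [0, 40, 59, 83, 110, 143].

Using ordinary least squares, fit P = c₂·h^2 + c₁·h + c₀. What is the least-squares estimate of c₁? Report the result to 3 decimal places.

The normal equations are: 8675·c₂ + 1259·c₁ + 191·c₀ = 19645;  1259·c₂ + 191·c₁ + 29·c₀ = 2867;  191·c₂ + 29·c₁ + 6·c₀ = 435.
(Σh^2·h^2 = 8675, Σh^2·h = 1259, Σh^2 = 191, Σh·h = 191, Σh = 29, Σ1 = 6, Σh^2·P = 19645, Σh·P = 2867, ΣP = 435.)
Inverting the 3×3 Gram matrix, [c₂, c₁, c₀]ᵀ = [22777/11472, 110269/57360, 49/9560]ᵀ.

c₁ = 1.922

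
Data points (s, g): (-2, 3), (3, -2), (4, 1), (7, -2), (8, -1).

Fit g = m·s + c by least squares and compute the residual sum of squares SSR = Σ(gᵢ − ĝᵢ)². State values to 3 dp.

SSR = 7.897

The normal equations are: 142·m + 20·c = -30;  20·m + 5·c = -1.
Eliminating c: 5·(row 1) − 20·(row 2) gives 310·m = 5·(-30) − 20·(-1) = -130, so m = -13/31.
Then c = ((-1) − 20·(-13/31))/5 = 229/155.
Residuals: 106/155, -344/155, 6/5, -84/155, 136/155; SSR = 1224/155.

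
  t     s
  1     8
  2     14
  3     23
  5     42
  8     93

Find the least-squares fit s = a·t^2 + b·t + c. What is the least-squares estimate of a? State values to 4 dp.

a = 1.1131

From the data, Σt^2·t^2 = 4819, Σt^2·t = 673, Σt^2 = 103, Σt·t = 103, Σt = 19, Σ1 = 5.
Right-hand side: Σt^2·s = 7273, Σt·s = 1059, Σs = 180.
Normal equations: [[4819, 673, 103]; [673, 103, 19]; [103, 19, 5]]·[a, b, c]ᵀ = [7273, 1059, 180]ᵀ.
Solving the 3×3 system (Gaussian elimination) gives a = 955/858, b = 1715/858, c = 783/143.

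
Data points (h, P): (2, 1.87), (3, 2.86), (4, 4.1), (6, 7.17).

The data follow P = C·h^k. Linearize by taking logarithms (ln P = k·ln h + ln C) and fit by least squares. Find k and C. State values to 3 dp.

Let Y = ln P. Fitting Y = k·ln h + ln C by least squares:
Over the data: Σln h = 4.9698, Σ(ln h)² = 6.8196, Σln P = 5.0577, Σln h·ln P = 7.0740.
Normal system: [[6.8196, 4.9698]; [4.9698, 4]]·[k, ln C]ᵀ = [7.0740, 5.0577]ᵀ.
Slope k = (n·Σln h·ln P − Σln h·Σln P)/(n·Σ(ln h)² − (Σln h)²) = (4·7.0740 − 4.9698·5.0577)/2.5794 = 1.22517; ln C = (Σln P − k·Σln h)/n = -0.25780, so C = exp(-0.25780) = 0.77275.

k = 1.225, C = 0.773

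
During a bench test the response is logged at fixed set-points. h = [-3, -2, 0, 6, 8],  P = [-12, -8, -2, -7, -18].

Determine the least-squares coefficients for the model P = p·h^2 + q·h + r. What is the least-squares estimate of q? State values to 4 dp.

With design matrix M, MᵀM = [[5489, 693, 113]; [693, 113, 9]; [113, 9, 5]] and MᵀP = [-1544, -134, -47]ᵀ.
Solving the 3×3 system (Gaussian elimination) gives p = -9355/18508, q = 37871/18508, r = -7680/4627.

q = 2.0462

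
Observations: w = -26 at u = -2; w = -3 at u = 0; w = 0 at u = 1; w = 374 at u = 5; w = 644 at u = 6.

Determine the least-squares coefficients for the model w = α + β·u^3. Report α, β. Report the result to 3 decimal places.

Compute the Gram sums: Σ1 = 5, Σu^3 = 334, Σu^3·u^3 = 62346.
For Xᵀw: Σw = 989, Σu^3·w = 186062.
Determinant 5·62346 − 334² = 200174.
α = (989·62346 − 334·186062)/200174 = -242257/100087; β = (5·186062 − 334·989)/200174 = 299992/100087.

α = -2.420, β = 2.997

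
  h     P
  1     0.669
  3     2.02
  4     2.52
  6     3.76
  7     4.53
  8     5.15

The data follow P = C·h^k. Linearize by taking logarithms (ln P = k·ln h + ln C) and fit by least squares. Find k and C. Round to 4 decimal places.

k = 0.9750, C = 0.6709

Let Y = ln P. Fitting Y = k·ln h + ln C by least squares:
XᵀX = [[14.4498, 8.3020]; [8.3020, 6]], rhs = [10.7747, 5.6995]ᵀ  (here Σln h = 8.3020, Σ(ln h)² = 14.4498, Σln P = 5.6995, Σln h·ln P = 10.7747).
Slope k = (n·Σln h·ln P − Σln h·Σln P)/(n·Σ(ln h)² − (Σln h)²) = (6·10.7747 − 8.3020·5.6995)/17.7753 = 0.97498; ln C = (Σln P − k·Σln h)/n = -0.39913, so C = exp(-0.39913) = 0.67090.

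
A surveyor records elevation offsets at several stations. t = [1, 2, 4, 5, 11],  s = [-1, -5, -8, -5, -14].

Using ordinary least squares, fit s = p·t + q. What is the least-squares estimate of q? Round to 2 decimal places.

Compute the Gram sums: Σt·t = 167, Σt = 23, Σ1 = 5.
And Σt·s = -222, Σs = -33.
det = 167·5 − 23² = 306.
p = ((-222)·5 − 23·(-33))/306 = -39/34; q = (167·(-33) − 23·(-222))/306 = -45/34.

q = -1.32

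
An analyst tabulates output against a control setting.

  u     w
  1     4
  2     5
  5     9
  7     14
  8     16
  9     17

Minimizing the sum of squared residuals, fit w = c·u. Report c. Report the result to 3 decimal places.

Entries of AᵀA: Σu·u = 224.
And Σu·w = 438.
c = 438/224 = 1.95536.

c = 1.955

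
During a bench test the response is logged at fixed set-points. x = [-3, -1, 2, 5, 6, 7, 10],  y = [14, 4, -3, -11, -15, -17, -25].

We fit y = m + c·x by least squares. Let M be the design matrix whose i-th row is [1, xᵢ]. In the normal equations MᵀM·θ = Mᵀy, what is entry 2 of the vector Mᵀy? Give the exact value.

-566

Entry 2 ↔ basis x, so (Mᵀy)_{2} = Σᵢ (x)·yᵢ = (-3)·(14) + (-1)·(4) + (2)·(-3) + (5)·(-11) + (6)·(-15) + (7)·(-17) + (10)·(-25) = -566.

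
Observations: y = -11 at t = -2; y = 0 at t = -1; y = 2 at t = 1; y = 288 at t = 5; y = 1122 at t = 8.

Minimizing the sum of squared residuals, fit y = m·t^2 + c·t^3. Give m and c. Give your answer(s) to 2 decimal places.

m = 1.45, c = 2.01

The normal system MᵀM·[m, c]ᵀ = Mᵀy is [[4739, 35861]; [35861, 277835]]·[m, c]ᵀ = [78966, 610554]ᵀ.
Δ = 4739·277835 − 35861² = 30648744.
m = (78966·277835 − 35861·610554)/30648744 = 1851734/1277031; c = (4739·610554 − 35861·78966)/30648744 = 366760/182433.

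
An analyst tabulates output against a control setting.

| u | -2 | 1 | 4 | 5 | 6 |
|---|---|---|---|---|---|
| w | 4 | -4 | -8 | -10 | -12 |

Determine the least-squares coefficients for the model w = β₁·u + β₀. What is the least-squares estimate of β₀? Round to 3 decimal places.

Setting ∂/∂β₁ … = 0 gives: 82·β₁ + 14·β₀ = -166;  14·β₁ + 5·β₀ = -30.
(Σu·u = 82, Σu = 14, Σ1 = 5, Σu·w = -166, Σw = -30.)
det = 82·5 − 14² = 214.
β₁ = ((-166)·5 − 14·(-30))/214 = -205/107; β₀ = (82·(-30) − 14·(-166))/214 = -68/107.

β₀ = -0.636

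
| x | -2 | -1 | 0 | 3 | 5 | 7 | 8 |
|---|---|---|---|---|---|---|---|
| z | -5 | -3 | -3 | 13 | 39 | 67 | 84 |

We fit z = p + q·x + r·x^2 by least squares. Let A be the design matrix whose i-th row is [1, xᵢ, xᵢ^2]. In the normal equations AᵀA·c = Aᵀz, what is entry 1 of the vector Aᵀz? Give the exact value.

Entry 1 ↔ basis 1, so (Aᵀz)_{1} = Σᵢ zᵢ = (1)·(-5) + (1)·(-3) + (1)·(-3) + (1)·(13) + (1)·(39) + (1)·(67) + (1)·(84) = 192.

192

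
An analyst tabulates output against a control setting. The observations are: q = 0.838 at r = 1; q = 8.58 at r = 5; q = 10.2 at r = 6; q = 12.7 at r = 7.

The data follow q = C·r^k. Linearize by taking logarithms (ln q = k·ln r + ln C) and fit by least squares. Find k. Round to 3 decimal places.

Taking logs, ln q = k·ln r + ln C, so regress ln q on ln r.
XᵀX = [[9.5873, 5.3471]; [5.3471, 4]], rhs = [12.5663, 6.8367]ᵀ  (here Σln r = 5.3471, Σ(ln r)² = 9.5873, Σln q = 6.8367, Σln r·ln q = 12.5663).
Solving (det = 9.7575): k = 1.40493, ln C = -0.16891.

k = 1.405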